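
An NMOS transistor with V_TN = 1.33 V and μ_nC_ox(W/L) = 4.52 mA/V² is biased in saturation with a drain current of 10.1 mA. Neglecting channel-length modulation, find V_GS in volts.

V_GS = 3.44 V

In saturation I_D = ½ k_n (V_GS − V_TN)², so V_GS − V_TN = √(2 I_D / k_n) = √(2 × 10.1 / 4.52) = 2.11 V.
V_GS = 1.33 + 2.11 = 3.44 V.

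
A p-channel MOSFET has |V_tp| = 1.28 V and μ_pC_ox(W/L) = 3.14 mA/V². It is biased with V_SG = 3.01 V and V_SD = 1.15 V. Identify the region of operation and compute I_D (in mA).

V_ov = V_SG − |V_tp| = 3.01 − 1.28 = 1.73 V.
Since V_SD = 1.15 V < V_ov = 1.73 V, the device is in the triode region.
I_D = k_p [V_ov · V_SD − ½ V_SD²] = 3.14 × [1.73 × 1.15 − 0.5 × 1.15²] = 4.17 mA.

Triode; I_D = 4.17 mA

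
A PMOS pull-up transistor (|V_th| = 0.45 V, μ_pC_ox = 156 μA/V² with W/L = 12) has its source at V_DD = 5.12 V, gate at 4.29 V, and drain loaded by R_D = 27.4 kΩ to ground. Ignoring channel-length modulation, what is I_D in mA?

V_SG = V_DD − V_G = 5.12 − 4.29 = 0.83 V, so V_ov = 0.83 − 0.45 = 0.38 V.
k_p = μ_pC_ox · (W/L) = 1.872 mA/V².
Assume saturation: I_D = ½ k_p V_ov² = 0.5 × 1.872 × 0.38² = 0.135 mA, giving V_SD = V_DD − I_D R_D = 5.12 − 0.135 × 27.4 = 1.42 V.
V_SD = 1.42 V ≥ V_ov = 0.38 V, confirming saturation.

I_D = 0.135 mA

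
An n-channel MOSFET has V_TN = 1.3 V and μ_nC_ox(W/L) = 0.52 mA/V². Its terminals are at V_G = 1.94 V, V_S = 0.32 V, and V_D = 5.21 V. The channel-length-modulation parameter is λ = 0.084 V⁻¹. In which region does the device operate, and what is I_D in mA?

Saturation; I_D = 0.0376 mA

V_GS = V_G − V_S = 1.94 − 0.32 = 1.62 V; V_DS = V_D − V_S = 5.21 − 0.32 = 4.89 V.
V_ov = V_GS − V_TN = 1.62 − 1.3 = 0.32 V.
Since V_DS = 4.89 V ≥ V_ov = 0.32 V, the device is in saturation.
I_D = ½ k_n V_ov² (1 + λ V_DS) = 0.5 × 0.52 × 0.32² × (1 + 0.084 × 4.89) = 0.0376 mA.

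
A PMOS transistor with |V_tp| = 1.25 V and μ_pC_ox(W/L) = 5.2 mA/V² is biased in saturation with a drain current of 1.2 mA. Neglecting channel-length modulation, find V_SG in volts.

In saturation I_D = ½ k_p (V_SG − |V_tp|)², so V_SG − |V_tp| = √(2 I_D / k_p) = √(2 × 1.2 / 5.2) = 0.679 V.
V_SG = 1.25 + 0.679 = 1.93 V.

V_SG = 1.93 V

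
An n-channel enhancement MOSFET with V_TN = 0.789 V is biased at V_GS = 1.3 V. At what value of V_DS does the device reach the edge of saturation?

V_DS,sat = 0.511 V

The boundary between triode and saturation is V_DS = V_GS − V_TN = V_ov.
V_ov = 1.3 − 0.789 = 0.511 V.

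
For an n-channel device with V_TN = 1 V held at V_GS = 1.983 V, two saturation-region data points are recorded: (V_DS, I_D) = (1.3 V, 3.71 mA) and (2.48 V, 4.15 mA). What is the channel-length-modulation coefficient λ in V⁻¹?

λ = 0.116 V⁻¹

With V_GS fixed, I_D ∝ (1 + λ V_DS) in saturation, so I_D2/I_D1 = (1 + λ V_DS2)/(1 + λ V_DS1).
4.15/3.71 = 1.119 = (1 + 2.48 λ)/(1 + 1.3 λ).
Solving: λ (I_D1 V_DS2 − I_D2 V_DS1) = I_D2 − I_D1, so λ = (4.15 − 3.71) / (3.71 × 2.48 − 4.15 × 1.3) = 0.44 / 3.81 = 0.116 V⁻¹.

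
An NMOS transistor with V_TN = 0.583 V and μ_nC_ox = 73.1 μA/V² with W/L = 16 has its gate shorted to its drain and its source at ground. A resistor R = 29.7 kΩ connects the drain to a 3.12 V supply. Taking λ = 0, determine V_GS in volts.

With gate tied to drain, V_GS = V_DS ≥ V_GS − V_TN, so the device is in saturation.
k_n = μ_nC_ox · (W/L) = 1.17 mA/V².
KCL at the drain: ½ k_n (V_GS − V_TN)² = (V_DD − V_GS)/R.
Let x = V_GS − 0.583. Then 17.4 x² + x − 2.537 = 0, giving x = 0.354 V (positive root), so V_GS = 0.937 V.
I_D = (V_DD − V_GS)/R = (3.12 − 0.937) / 29.7 = 0.0735 mA.

V_GS = 0.937 V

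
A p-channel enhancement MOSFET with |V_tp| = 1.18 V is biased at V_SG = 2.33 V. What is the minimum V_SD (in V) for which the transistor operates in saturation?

The boundary between triode and saturation is V_SD = V_SG − |V_tp| = V_ov.
V_ov = 2.33 − 1.18 = 1.15 V.

V_SD,sat = 1.15 V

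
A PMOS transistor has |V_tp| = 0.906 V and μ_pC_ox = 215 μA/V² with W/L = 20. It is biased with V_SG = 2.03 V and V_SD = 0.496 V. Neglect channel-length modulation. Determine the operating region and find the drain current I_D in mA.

k_p = μ_pC_ox · (W/L) = 4.3 mA/V².
V_ov = V_SG − |V_tp| = 2.03 − 0.906 = 1.12 V.
Since V_SD = 0.496 V < V_ov = 1.12 V, the device is in the triode region.
I_D = k_p [V_ov · V_SD − ½ V_SD²] = 4.3 × [1.12 × 0.496 − 0.5 × 0.496²] = 1.87 mA.

Triode; I_D = 1.87 mA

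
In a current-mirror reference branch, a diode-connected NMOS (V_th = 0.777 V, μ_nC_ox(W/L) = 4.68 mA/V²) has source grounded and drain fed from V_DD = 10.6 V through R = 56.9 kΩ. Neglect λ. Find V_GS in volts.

V_GS = 1.04 V

With gate tied to drain, V_GS = V_DS ≥ V_GS − V_th, so the device is in saturation.
KCL at the drain: ½ k_n (V_GS − V_th)² = (V_DD − V_GS)/R.
Let x = V_GS − 0.777. Then 133 x² + x − 9.823 = 0, giving x = 0.268 V (positive root), so V_GS = 1.04 V.
I_D = (V_DD − V_GS)/R = (10.6 − 1.04) / 56.9 = 0.168 mA.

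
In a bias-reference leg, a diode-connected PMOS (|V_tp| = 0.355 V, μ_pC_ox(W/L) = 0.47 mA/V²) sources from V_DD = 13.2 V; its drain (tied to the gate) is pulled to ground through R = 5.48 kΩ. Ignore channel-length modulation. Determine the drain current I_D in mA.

I_D = 1.83 mA

With gate tied to drain, V_SG = V_SD ≥ V_SG − |V_tp|, so the device is in saturation.
KCL at the drain: ½ k_p (V_SG − |V_tp|)² = (V_DD − V_SG)/R.
Let x = V_SG − 0.355. Then 1.29 x² + x − 12.84 = 0, giving x = 2.79 V (positive root), so V_SG = 3.15 V.
I_D = (V_DD − V_SG)/R = (13.2 − 3.15) / 5.48 = 1.83 mA.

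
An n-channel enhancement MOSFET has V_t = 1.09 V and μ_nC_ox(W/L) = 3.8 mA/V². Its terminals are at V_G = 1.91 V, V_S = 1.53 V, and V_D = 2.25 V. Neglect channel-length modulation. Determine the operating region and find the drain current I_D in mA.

V_GS = V_G − V_S = 1.91 − 1.53 = 0.38 V; V_DS = V_D − V_S = 2.25 − 1.53 = 0.72 V.
V_GS = 0.38 V < V_t = 1.09 V, so the transistor is in cutoff.

Cutoff; I_D = 0 mA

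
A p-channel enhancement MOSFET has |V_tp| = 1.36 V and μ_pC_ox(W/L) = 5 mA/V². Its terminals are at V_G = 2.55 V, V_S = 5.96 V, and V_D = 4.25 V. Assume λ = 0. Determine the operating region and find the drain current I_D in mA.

Triode; I_D = 10.2 mA

V_SG = V_S − V_G = 5.96 − 2.55 = 3.41 V; V_SD = V_S − V_D = 5.96 − 4.25 = 1.71 V.
V_ov = V_SG − |V_tp| = 3.41 − 1.36 = 2.05 V.
Since V_SD = 1.71 V < V_ov = 2.05 V, the device is in the triode region.
I_D = k_p [V_ov · V_SD − ½ V_SD²] = 5 × [2.05 × 1.71 − 0.5 × 1.71²] = 10.2 mA.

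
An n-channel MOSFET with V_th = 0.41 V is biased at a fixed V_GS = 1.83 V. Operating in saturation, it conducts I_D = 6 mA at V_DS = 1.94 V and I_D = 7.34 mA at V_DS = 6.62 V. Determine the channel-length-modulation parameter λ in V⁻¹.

With V_GS fixed, I_D ∝ (1 + λ V_DS) in saturation, so I_D2/I_D1 = (1 + λ V_DS2)/(1 + λ V_DS1).
7.34/6 = 1.223 = (1 + 6.62 λ)/(1 + 1.94 λ).
Solving: λ (I_D1 V_DS2 − I_D2 V_DS1) = I_D2 − I_D1, so λ = (7.34 − 6) / (6 × 6.62 − 7.34 × 1.94) = 1.34 / 25.5 = 0.0526 V⁻¹.

λ = 0.0526 V⁻¹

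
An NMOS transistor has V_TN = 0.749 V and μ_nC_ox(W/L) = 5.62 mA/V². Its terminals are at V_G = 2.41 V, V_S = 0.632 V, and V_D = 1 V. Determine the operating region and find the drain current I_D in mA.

Triode; I_D = 1.75 mA

V_GS = V_G − V_S = 2.41 − 0.632 = 1.78 V; V_DS = V_D − V_S = 1 − 0.632 = 0.368 V.
V_ov = V_GS − V_TN = 1.78 − 0.749 = 1.03 V.
Since V_DS = 0.368 V < V_ov = 1.03 V, the device is in the triode region.
I_D = k_n [V_ov · V_DS − ½ V_DS²] = 5.62 × [1.03 × 0.368 − 0.5 × 0.368²] = 1.75 mA.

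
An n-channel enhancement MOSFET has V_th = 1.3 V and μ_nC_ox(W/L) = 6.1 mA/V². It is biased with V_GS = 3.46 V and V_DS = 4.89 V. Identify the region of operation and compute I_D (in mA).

Saturation; I_D = 14.2 mA

V_ov = V_GS − V_th = 3.46 − 1.3 = 2.16 V.
Since V_DS = 4.89 V ≥ V_ov = 2.16 V, the device is in saturation.
I_D = ½ k_n V_ov² = 0.5 × 6.1 × 2.16² = 14.2 mA.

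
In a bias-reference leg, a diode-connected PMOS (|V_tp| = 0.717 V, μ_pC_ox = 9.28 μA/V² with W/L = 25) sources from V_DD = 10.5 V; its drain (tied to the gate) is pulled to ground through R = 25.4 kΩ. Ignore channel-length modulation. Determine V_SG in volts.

V_SG = 2.38 V

With gate tied to drain, V_SG = V_SD ≥ V_SG − |V_tp|, so the device is in saturation.
k_p = μ_pC_ox · (W/L) = 0.232 mA/V².
KCL at the drain: ½ k_p (V_SG − |V_tp|)² = (V_DD − V_SG)/R.
Let x = V_SG − 0.717. Then 2.95 x² + x − 9.783 = 0, giving x = 1.66 V (positive root), so V_SG = 2.38 V.
I_D = (V_DD − V_SG)/R = (10.5 − 2.38) / 25.4 = 0.32 mA.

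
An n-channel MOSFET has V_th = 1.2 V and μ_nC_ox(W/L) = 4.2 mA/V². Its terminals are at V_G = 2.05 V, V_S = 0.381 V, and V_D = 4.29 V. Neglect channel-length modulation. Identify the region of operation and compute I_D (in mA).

V_GS = V_G − V_S = 2.05 − 0.381 = 1.67 V; V_DS = V_D − V_S = 4.29 − 0.381 = 3.91 V.
V_ov = V_GS − V_th = 1.67 − 1.2 = 0.469 V.
Since V_DS = 3.91 V ≥ V_ov = 0.469 V, the device is in saturation.
I_D = ½ k_n V_ov² = 0.5 × 4.2 × 0.469² = 0.462 mA.

Saturation; I_D = 0.462 mA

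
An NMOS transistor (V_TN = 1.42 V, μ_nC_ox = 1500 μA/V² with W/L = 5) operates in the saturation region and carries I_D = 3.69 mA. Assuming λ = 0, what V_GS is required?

V_GS = 2.41 V

k_n = μ_nC_ox · (W/L) = 7.5 mA/V².
In saturation I_D = ½ k_n (V_GS − V_TN)², so V_GS − V_TN = √(2 I_D / k_n) = √(2 × 3.69 / 7.5) = 0.992 V.
V_GS = 1.42 + 0.992 = 2.41 V.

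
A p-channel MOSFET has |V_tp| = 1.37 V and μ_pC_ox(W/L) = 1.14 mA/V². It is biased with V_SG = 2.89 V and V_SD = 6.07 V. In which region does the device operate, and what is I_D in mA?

Saturation; I_D = 1.32 mA

V_ov = V_SG − |V_tp| = 2.89 − 1.37 = 1.52 V.
Since V_SD = 6.07 V ≥ V_ov = 1.52 V, the device is in saturation.
I_D = ½ k_p V_ov² = 0.5 × 1.14 × 1.52² = 1.32 mA.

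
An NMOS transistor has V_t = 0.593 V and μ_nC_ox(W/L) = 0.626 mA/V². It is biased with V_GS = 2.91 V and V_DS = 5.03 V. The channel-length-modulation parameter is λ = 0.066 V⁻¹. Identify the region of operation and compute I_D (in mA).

Saturation; I_D = 2.24 mA

V_ov = V_GS − V_t = 2.91 − 0.593 = 2.32 V.
Since V_DS = 5.03 V ≥ V_ov = 2.32 V, the device is in saturation.
I_D = ½ k_n V_ov² (1 + λ V_DS) = 0.5 × 0.626 × 2.32² × (1 + 0.066 × 5.03) = 2.24 mA.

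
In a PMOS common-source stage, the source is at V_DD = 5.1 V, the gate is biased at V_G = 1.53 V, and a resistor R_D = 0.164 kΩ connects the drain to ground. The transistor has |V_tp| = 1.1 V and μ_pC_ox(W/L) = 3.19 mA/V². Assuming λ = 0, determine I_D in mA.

V_SG = V_DD − V_G = 5.1 − 1.53 = 3.57 V, so V_ov = 3.57 − 1.1 = 2.47 V.
Assume saturation: I_D = ½ k_p V_ov² = 0.5 × 3.19 × 2.47² = 9.73 mA, giving V_SD = V_DD − I_D R_D = 5.1 − 9.73 × 0.164 = 3.5 V.
V_SD = 3.5 V ≥ V_ov = 2.47 V, confirming saturation.

I_D = 9.73 mA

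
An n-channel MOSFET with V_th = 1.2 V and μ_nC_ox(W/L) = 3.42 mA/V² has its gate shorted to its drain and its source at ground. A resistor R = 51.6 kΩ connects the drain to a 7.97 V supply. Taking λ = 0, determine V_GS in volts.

V_GS = 1.47 V

With gate tied to drain, V_GS = V_DS ≥ V_GS − V_th, so the device is in saturation.
KCL at the drain: ½ k_n (V_GS − V_th)² = (V_DD − V_GS)/R.
Let x = V_GS − 1.2. Then 88.2 x² + x − 6.77 = 0, giving x = 0.271 V (positive root), so V_GS = 1.47 V.
I_D = (V_DD − V_GS)/R = (7.97 − 1.47) / 51.6 = 0.126 mA.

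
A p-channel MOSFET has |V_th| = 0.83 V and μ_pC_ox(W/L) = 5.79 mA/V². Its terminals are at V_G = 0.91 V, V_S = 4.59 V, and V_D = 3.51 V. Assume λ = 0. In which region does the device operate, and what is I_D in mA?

Triode; I_D = 14.4 mA

V_SG = V_S − V_G = 4.59 − 0.91 = 3.68 V; V_SD = V_S − V_D = 4.59 − 3.51 = 1.08 V.
V_ov = V_SG − |V_th| = 3.68 − 0.83 = 2.85 V.
Since V_SD = 1.08 V < V_ov = 2.85 V, the device is in the triode region.
I_D = k_p [V_ov · V_SD − ½ V_SD²] = 5.79 × [2.85 × 1.08 − 0.5 × 1.08²] = 14.4 mA.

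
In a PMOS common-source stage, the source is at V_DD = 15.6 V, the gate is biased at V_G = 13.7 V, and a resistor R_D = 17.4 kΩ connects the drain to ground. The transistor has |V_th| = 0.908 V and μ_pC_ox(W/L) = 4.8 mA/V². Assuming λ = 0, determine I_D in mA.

I_D = 0.885 mA

V_SG = V_DD − V_G = 15.6 − 13.7 = 1.9 V, so V_ov = 1.9 − 0.908 = 0.992 V.
Assume saturation: I_D = ½ k_p V_ov² = 0.5 × 4.8 × 0.992² = 2.36 mA, giving V_SD = V_DD − I_D R_D = 15.6 − 2.36 × 17.4 = -25.5 V.
But -25.5 V < V_ov = 0.992 V, so the device is actually in triode.
In triode I_D = k_p[V_ov V_SD − ½ V_SD²] and I_D = (V_DD − V_SD)/R_D. Equating: 41.8 V_SD² − 83.85 V_SD + 15.6 = 0, giving V_SD = 0.207 V (the root below V_ov).
I_D = (15.6 − 0.207) / 17.4 = 0.885 mA.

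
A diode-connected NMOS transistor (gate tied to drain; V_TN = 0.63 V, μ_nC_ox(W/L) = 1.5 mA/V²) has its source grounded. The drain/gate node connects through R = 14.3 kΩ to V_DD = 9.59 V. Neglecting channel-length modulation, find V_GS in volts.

With gate tied to drain, V_GS = V_DS ≥ V_GS − V_TN, so the device is in saturation.
KCL at the drain: ½ k_n (V_GS − V_TN)² = (V_DD − V_GS)/R.
Let x = V_GS − 0.63. Then 10.7 x² + x − 8.96 = 0, giving x = 0.869 V (positive root), so V_GS = 1.5 V.
I_D = (V_DD − V_GS)/R = (9.59 − 1.5) / 14.3 = 0.566 mA.

V_GS = 1.50 V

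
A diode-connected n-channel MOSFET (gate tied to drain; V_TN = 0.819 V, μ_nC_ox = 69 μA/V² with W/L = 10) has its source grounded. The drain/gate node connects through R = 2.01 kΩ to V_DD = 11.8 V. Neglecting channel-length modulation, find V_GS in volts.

V_GS = 4.14 V

With gate tied to drain, V_GS = V_DS ≥ V_GS − V_TN, so the device is in saturation.
k_n = μ_nC_ox · (W/L) = 0.69 mA/V².
KCL at the drain: ½ k_n (V_GS − V_TN)² = (V_DD − V_GS)/R.
Let x = V_GS − 0.819. Then 0.693 x² + x − 10.98 = 0, giving x = 3.32 V (positive root), so V_GS = 4.14 V.
I_D = (V_DD − V_GS)/R = (11.8 − 4.14) / 2.01 = 3.81 mA.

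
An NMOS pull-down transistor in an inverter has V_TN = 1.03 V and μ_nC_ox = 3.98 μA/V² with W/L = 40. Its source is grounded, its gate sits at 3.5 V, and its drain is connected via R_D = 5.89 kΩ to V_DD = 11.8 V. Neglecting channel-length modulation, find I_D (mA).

V_GS = V_G = 3.5 V, so V_ov = 3.5 − 1.03 = 2.47 V.
k_n = μ_nC_ox · (W/L) = 0.1592 mA/V².
Assume saturation: I_D = ½ k_n V_ov² = 0.5 × 0.1592 × 2.47² = 0.486 mA, giving V_DS = V_DD − I_D R_D = 11.8 − 0.486 × 5.89 = 8.94 V.
V_DS = 8.94 V ≥ V_ov = 2.47 V, confirming saturation.

I_D = 0.486 mA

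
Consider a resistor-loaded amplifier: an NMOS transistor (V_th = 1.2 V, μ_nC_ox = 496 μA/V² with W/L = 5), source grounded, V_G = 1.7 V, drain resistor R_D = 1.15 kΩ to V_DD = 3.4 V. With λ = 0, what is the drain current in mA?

I_D = 0.310 mA

V_GS = V_G = 1.7 V, so V_ov = 1.7 − 1.2 = 0.5 V.
k_n = μ_nC_ox · (W/L) = 2.48 mA/V².
Assume saturation: I_D = ½ k_n V_ov² = 0.5 × 2.48 × 0.5² = 0.31 mA, giving V_DS = V_DD − I_D R_D = 3.4 − 0.31 × 1.15 = 3.04 V.
V_DS = 3.04 V ≥ V_ov = 0.5 V, confirming saturation.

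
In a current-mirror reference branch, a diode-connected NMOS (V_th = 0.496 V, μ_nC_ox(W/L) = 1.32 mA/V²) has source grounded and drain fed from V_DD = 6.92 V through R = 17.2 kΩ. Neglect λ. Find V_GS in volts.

V_GS = 1.21 V

With gate tied to drain, V_GS = V_DS ≥ V_GS − V_th, so the device is in saturation.
KCL at the drain: ½ k_n (V_GS − V_th)² = (V_DD − V_GS)/R.
Let x = V_GS − 0.496. Then 11.4 x² + x − 6.424 = 0, giving x = 0.71 V (positive root), so V_GS = 1.21 V.
I_D = (V_DD − V_GS)/R = (6.92 − 1.21) / 17.2 = 0.332 mA.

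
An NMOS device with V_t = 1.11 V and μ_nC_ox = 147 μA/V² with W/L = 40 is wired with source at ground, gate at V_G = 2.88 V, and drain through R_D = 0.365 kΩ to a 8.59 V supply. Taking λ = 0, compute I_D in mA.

I_D = 9.21 mA

V_GS = V_G = 2.88 V, so V_ov = 2.88 − 1.11 = 1.77 V.
k_n = μ_nC_ox · (W/L) = 5.88 mA/V².
Assume saturation: I_D = ½ k_n V_ov² = 0.5 × 5.88 × 1.77² = 9.21 mA, giving V_DS = V_DD − I_D R_D = 8.59 − 9.21 × 0.365 = 5.23 V.
V_DS = 5.23 V ≥ V_ov = 1.77 V, confirming saturation.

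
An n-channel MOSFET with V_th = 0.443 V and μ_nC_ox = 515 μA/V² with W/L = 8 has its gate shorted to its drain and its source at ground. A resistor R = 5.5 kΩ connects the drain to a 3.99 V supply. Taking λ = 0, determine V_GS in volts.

With gate tied to drain, V_GS = V_DS ≥ V_GS − V_th, so the device is in saturation.
k_n = μ_nC_ox · (W/L) = 4.12 mA/V².
KCL at the drain: ½ k_n (V_GS − V_th)² = (V_DD − V_GS)/R.
Let x = V_GS − 0.443. Then 11.3 x² + x − 3.547 = 0, giving x = 0.517 V (positive root), so V_GS = 0.96 V.
I_D = (V_DD − V_GS)/R = (3.99 − 0.96) / 5.5 = 0.551 mA.

V_GS = 0.960 V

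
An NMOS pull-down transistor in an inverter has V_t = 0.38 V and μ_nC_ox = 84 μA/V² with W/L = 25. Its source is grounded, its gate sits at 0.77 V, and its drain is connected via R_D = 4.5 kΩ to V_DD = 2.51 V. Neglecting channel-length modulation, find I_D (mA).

I_D = 0.160 mA

V_GS = V_G = 0.77 V, so V_ov = 0.77 − 0.38 = 0.39 V.
k_n = μ_nC_ox · (W/L) = 2.1 mA/V².
Assume saturation: I_D = ½ k_n V_ov² = 0.5 × 2.1 × 0.39² = 0.16 mA, giving V_DS = V_DD − I_D R_D = 2.51 − 0.16 × 4.5 = 1.79 V.
V_DS = 1.79 V ≥ V_ov = 0.39 V, confirming saturation.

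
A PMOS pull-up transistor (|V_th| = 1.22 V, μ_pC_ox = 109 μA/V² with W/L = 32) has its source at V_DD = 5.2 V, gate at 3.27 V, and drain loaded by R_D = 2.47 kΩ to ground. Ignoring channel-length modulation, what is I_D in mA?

V_SG = V_DD − V_G = 5.2 − 3.27 = 1.93 V, so V_ov = 1.93 − 1.22 = 0.71 V.
k_p = μ_pC_ox · (W/L) = 3.488 mA/V².
Assume saturation: I_D = ½ k_p V_ov² = 0.5 × 3.488 × 0.71² = 0.879 mA, giving V_SD = V_DD − I_D R_D = 5.2 − 0.879 × 2.47 = 3.03 V.
V_SD = 3.03 V ≥ V_ov = 0.71 V, confirming saturation.

I_D = 0.879 mA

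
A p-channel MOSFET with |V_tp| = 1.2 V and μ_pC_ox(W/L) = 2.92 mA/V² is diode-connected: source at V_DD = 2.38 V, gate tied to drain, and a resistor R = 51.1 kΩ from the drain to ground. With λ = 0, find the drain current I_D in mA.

With gate tied to drain, V_SG = V_SD ≥ V_SG − |V_tp|, so the device is in saturation.
KCL at the drain: ½ k_p (V_SG − |V_tp|)² = (V_DD − V_SG)/R.
Let x = V_SG − 1.2. Then 74.6 x² + x − 1.18 = 0, giving x = 0.119 V (positive root), so V_SG = 1.32 V.
I_D = (V_DD − V_SG)/R = (2.38 − 1.32) / 51.1 = 0.0208 mA.

I_D = 0.0208 mA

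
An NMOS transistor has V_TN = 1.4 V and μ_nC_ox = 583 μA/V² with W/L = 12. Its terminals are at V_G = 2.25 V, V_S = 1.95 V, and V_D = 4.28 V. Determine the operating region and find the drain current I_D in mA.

Cutoff; I_D = 0 mA

V_GS = V_G − V_S = 2.25 − 1.95 = 0.3 V; V_DS = V_D − V_S = 4.28 − 1.95 = 2.33 V.
V_GS = 0.3 V < V_TN = 1.4 V, so the transistor is in cutoff.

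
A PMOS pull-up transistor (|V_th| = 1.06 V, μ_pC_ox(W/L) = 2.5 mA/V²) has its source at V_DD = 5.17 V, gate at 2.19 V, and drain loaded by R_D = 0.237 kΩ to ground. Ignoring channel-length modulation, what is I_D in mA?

V_SG = V_DD − V_G = 5.17 − 2.19 = 2.98 V, so V_ov = 2.98 − 1.06 = 1.92 V.
Assume saturation: I_D = ½ k_p V_ov² = 0.5 × 2.5 × 1.92² = 4.61 mA, giving V_SD = V_DD − I_D R_D = 5.17 − 4.61 × 0.237 = 4.08 V.
V_SD = 4.08 V ≥ V_ov = 1.92 V, confirming saturation.

I_D = 4.61 mA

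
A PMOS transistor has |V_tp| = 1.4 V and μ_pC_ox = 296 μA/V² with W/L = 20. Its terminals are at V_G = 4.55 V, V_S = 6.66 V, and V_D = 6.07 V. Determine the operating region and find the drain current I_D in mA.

Triode; I_D = 1.45 mA

V_SG = V_S − V_G = 6.66 − 4.55 = 2.11 V; V_SD = V_S − V_D = 6.66 − 6.07 = 0.59 V.
k_p = μ_pC_ox · (W/L) = 5.92 mA/V².
V_ov = V_SG − |V_tp| = 2.11 − 1.4 = 0.71 V.
Since V_SD = 0.59 V < V_ov = 0.71 V, the device is in the triode region.
I_D = k_p [V_ov · V_SD − ½ V_SD²] = 5.92 × [0.71 × 0.59 − 0.5 × 0.59²] = 1.45 mA.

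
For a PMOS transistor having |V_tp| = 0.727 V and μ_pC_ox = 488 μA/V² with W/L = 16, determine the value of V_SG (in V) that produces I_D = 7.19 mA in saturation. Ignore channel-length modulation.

k_p = μ_pC_ox · (W/L) = 7.808 mA/V².
In saturation I_D = ½ k_p (V_SG − |V_tp|)², so V_SG − |V_tp| = √(2 I_D / k_p) = √(2 × 7.19 / 7.808) = 1.36 V.
V_SG = 0.727 + 1.36 = 2.08 V.

V_SG = 2.08 V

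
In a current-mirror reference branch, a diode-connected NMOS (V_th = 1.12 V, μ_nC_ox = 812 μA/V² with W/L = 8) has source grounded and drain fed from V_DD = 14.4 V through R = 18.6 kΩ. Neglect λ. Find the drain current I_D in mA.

With gate tied to drain, V_GS = V_DS ≥ V_GS − V_th, so the device is in saturation.
k_n = μ_nC_ox · (W/L) = 6.496 mA/V².
KCL at the drain: ½ k_n (V_GS − V_th)² = (V_DD − V_GS)/R.
Let x = V_GS − 1.12. Then 60.4 x² + x − 13.28 = 0, giving x = 0.461 V (positive root), so V_GS = 1.58 V.
I_D = (V_DD − V_GS)/R = (14.4 − 1.58) / 18.6 = 0.689 mA.

I_D = 0.689 mA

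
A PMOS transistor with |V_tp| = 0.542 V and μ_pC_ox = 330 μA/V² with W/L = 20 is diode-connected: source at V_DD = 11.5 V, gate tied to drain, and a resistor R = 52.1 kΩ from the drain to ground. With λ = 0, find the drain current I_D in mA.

With gate tied to drain, V_SG = V_SD ≥ V_SG − |V_tp|, so the device is in saturation.
k_p = μ_pC_ox · (W/L) = 6.6 mA/V².
KCL at the drain: ½ k_p (V_SG − |V_tp|)² = (V_DD − V_SG)/R.
Let x = V_SG − 0.542. Then 172 x² + x − 10.96 = 0, giving x = 0.25 V (positive root), so V_SG = 0.792 V.
I_D = (V_DD − V_SG)/R = (11.5 − 0.792) / 52.1 = 0.206 mA.

I_D = 0.206 mA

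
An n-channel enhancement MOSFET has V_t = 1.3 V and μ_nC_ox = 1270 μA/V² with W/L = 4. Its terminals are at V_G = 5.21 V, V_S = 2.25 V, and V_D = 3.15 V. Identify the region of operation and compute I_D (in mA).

V_GS = V_G − V_S = 5.21 − 2.25 = 2.96 V; V_DS = V_D − V_S = 3.15 − 2.25 = 0.9 V.
k_n = μ_nC_ox · (W/L) = 5.08 mA/V².
V_ov = V_GS − V_t = 2.96 − 1.3 = 1.66 V.
Since V_DS = 0.9 V < V_ov = 1.66 V, the device is in the triode region.
I_D = k_n [V_ov · V_DS − ½ V_DS²] = 5.08 × [1.66 × 0.9 − 0.5 × 0.9²] = 5.53 mA.

Triode; I_D = 5.53 mA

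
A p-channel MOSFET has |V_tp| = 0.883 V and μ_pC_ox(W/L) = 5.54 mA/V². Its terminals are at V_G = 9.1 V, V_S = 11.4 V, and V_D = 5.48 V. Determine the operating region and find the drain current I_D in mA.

V_SG = V_S − V_G = 11.4 − 9.1 = 2.3 V; V_SD = V_S − V_D = 11.4 − 5.48 = 5.92 V.
V_ov = V_SG − |V_tp| = 2.3 − 0.883 = 1.42 V.
Since V_SD = 5.92 V ≥ V_ov = 1.42 V, the device is in saturation.
I_D = ½ k_p V_ov² = 0.5 × 5.54 × 1.42² = 5.56 mA.

Saturation; I_D = 5.56 mA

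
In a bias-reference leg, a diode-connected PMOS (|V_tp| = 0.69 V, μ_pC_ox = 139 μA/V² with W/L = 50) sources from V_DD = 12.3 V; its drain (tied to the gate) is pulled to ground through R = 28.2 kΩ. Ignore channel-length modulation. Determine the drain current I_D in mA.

I_D = 0.400 mA

With gate tied to drain, V_SG = V_SD ≥ V_SG − |V_tp|, so the device is in saturation.
k_p = μ_pC_ox · (W/L) = 6.95 mA/V².
KCL at the drain: ½ k_p (V_SG − |V_tp|)² = (V_DD − V_SG)/R.
Let x = V_SG − 0.69. Then 98 x² + x − 11.61 = 0, giving x = 0.339 V (positive root), so V_SG = 1.03 V.
I_D = (V_DD − V_SG)/R = (12.3 − 1.03) / 28.2 = 0.4 mA.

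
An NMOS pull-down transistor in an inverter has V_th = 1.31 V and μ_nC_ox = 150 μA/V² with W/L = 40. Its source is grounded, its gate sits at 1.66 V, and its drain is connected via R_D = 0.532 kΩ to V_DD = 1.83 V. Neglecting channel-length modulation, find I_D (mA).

V_GS = V_G = 1.66 V, so V_ov = 1.66 − 1.31 = 0.35 V.
k_n = μ_nC_ox · (W/L) = 6 mA/V².
Assume saturation: I_D = ½ k_n V_ov² = 0.5 × 6 × 0.35² = 0.367 mA, giving V_DS = V_DD − I_D R_D = 1.83 − 0.367 × 0.532 = 1.63 V.
V_DS = 1.63 V ≥ V_ov = 0.35 V, confirming saturation.

I_D = 0.367 mA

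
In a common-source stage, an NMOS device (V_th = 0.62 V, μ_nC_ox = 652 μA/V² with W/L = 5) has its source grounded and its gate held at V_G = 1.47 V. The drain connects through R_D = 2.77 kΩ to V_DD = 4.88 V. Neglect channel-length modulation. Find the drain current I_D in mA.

I_D = 1.18 mA

V_GS = V_G = 1.47 V, so V_ov = 1.47 − 0.62 = 0.85 V.
k_n = μ_nC_ox · (W/L) = 3.26 mA/V².
Assume saturation: I_D = ½ k_n V_ov² = 0.5 × 3.26 × 0.85² = 1.18 mA, giving V_DS = V_DD − I_D R_D = 4.88 − 1.18 × 2.77 = 1.62 V.
V_DS = 1.62 V ≥ V_ov = 0.85 V, confirming saturation.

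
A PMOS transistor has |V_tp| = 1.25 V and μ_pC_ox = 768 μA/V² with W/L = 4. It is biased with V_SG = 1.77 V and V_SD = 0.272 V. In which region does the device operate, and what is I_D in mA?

k_p = μ_pC_ox · (W/L) = 3.072 mA/V².
V_ov = V_SG − |V_tp| = 1.77 − 1.25 = 0.52 V.
Since V_SD = 0.272 V < V_ov = 0.52 V, the device is in the triode region.
I_D = k_p [V_ov · V_SD − ½ V_SD²] = 3.072 × [0.52 × 0.272 − 0.5 × 0.272²] = 0.321 mA.

Triode; I_D = 0.321 mA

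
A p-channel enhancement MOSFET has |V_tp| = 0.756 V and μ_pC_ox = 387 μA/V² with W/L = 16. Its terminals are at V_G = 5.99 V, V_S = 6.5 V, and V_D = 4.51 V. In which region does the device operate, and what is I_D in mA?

Cutoff; I_D = 0 mA

V_SG = V_S − V_G = 6.5 − 5.99 = 0.51 V; V_SD = V_S − V_D = 6.5 − 4.51 = 1.99 V.
V_SG = 0.51 V < |V_tp| = 0.756 V, so the transistor is in cutoff.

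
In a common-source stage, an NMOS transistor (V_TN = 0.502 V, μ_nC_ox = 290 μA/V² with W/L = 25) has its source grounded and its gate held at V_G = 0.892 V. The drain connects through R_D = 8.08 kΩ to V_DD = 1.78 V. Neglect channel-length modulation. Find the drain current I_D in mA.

V_GS = V_G = 0.892 V, so V_ov = 0.892 − 0.502 = 0.39 V.
k_n = μ_nC_ox · (W/L) = 7.25 mA/V².
Assume saturation: I_D = ½ k_n V_ov² = 0.5 × 7.25 × 0.39² = 0.551 mA, giving V_DS = V_DD − I_D R_D = 1.78 − 0.551 × 8.08 = -2.68 V.
But -2.68 V < V_ov = 0.39 V, so the device is actually in triode.
In triode I_D = k_n[V_ov V_DS − ½ V_DS²] and I_D = (V_DD − V_DS)/R_D. Equating: 29.3 V_DS² − 23.85 V_DS + 1.78 = 0, giving V_DS = 0.0831 V (the root below V_ov).
I_D = (1.78 − 0.0831) / 8.08 = 0.21 mA.

I_D = 0.210 mA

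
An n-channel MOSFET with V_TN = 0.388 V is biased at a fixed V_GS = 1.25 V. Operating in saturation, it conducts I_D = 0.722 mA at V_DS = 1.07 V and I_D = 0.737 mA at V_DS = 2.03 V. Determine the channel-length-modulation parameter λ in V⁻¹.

λ = 0.0222 V⁻¹

With V_GS fixed, I_D ∝ (1 + λ V_DS) in saturation, so I_D2/I_D1 = (1 + λ V_DS2)/(1 + λ V_DS1).
0.737/0.722 = 1.021 = (1 + 2.03 λ)/(1 + 1.07 λ).
Solving: λ (I_D1 V_DS2 − I_D2 V_DS1) = I_D2 − I_D1, so λ = (0.737 − 0.722) / (0.722 × 2.03 − 0.737 × 1.07) = 0.015 / 0.677 = 0.0222 V⁻¹.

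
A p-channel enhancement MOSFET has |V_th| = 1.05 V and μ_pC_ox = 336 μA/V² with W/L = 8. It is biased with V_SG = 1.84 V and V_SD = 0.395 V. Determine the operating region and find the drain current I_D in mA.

k_p = μ_pC_ox · (W/L) = 2.688 mA/V².
V_ov = V_SG − |V_th| = 1.84 − 1.05 = 0.79 V.
Since V_SD = 0.395 V < V_ov = 0.79 V, the device is in the triode region.
I_D = k_p [V_ov · V_SD − ½ V_SD²] = 2.688 × [0.79 × 0.395 − 0.5 × 0.395²] = 0.629 mA.

Triode; I_D = 0.629 mA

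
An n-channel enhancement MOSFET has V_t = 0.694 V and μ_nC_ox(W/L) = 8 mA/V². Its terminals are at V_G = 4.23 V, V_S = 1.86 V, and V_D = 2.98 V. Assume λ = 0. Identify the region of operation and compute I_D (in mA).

V_GS = V_G − V_S = 4.23 − 1.86 = 2.37 V; V_DS = V_D − V_S = 2.98 − 1.86 = 1.12 V.
V_ov = V_GS − V_t = 2.37 − 0.694 = 1.68 V.
Since V_DS = 1.12 V < V_ov = 1.68 V, the device is in the triode region.
I_D = k_n [V_ov · V_DS − ½ V_DS²] = 8 × [1.68 × 1.12 − 0.5 × 1.12²] = 10 mA.

Triode; I_D = 10.0 mA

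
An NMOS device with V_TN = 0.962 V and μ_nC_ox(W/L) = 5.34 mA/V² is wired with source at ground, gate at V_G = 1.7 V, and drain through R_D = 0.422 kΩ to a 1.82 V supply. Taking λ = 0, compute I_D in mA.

I_D = 1.45 mA

V_GS = V_G = 1.7 V, so V_ov = 1.7 − 0.962 = 0.738 V.
Assume saturation: I_D = ½ k_n V_ov² = 0.5 × 5.34 × 0.738² = 1.45 mA, giving V_DS = V_DD − I_D R_D = 1.82 − 1.45 × 0.422 = 1.21 V.
V_DS = 1.21 V ≥ V_ov = 0.738 V, confirming saturation.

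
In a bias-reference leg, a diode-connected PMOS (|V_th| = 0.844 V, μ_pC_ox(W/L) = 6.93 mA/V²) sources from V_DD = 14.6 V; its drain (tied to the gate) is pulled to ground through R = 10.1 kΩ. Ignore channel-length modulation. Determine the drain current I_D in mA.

With gate tied to drain, V_SG = V_SD ≥ V_SG − |V_th|, so the device is in saturation.
KCL at the drain: ½ k_p (V_SG − |V_th|)² = (V_DD − V_SG)/R.
Let x = V_SG − 0.844. Then 35 x² + x − 13.76 = 0, giving x = 0.613 V (positive root), so V_SG = 1.46 V.
I_D = (V_DD − V_SG)/R = (14.6 − 1.46) / 10.1 = 1.3 mA.

I_D = 1.30 mA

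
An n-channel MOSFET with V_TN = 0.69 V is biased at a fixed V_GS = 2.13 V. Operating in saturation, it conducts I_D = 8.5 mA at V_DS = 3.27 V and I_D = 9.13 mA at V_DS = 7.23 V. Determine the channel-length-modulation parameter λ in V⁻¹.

λ = 0.0199 V⁻¹

With V_GS fixed, I_D ∝ (1 + λ V_DS) in saturation, so I_D2/I_D1 = (1 + λ V_DS2)/(1 + λ V_DS1).
9.13/8.5 = 1.074 = (1 + 7.23 λ)/(1 + 3.27 λ).
Solving: λ (I_D1 V_DS2 − I_D2 V_DS1) = I_D2 − I_D1, so λ = (9.13 − 8.5) / (8.5 × 7.23 − 9.13 × 3.27) = 0.63 / 31.6 = 0.0199 V⁻¹.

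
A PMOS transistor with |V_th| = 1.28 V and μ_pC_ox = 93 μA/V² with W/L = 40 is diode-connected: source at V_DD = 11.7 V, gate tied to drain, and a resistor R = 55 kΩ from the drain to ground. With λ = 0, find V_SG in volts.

V_SG = 1.59 V

With gate tied to drain, V_SG = V_SD ≥ V_SG − |V_th|, so the device is in saturation.
k_p = μ_pC_ox · (W/L) = 3.72 mA/V².
KCL at the drain: ½ k_p (V_SG − |V_th|)² = (V_DD − V_SG)/R.
Let x = V_SG − 1.28. Then 102 x² + x − 10.42 = 0, giving x = 0.314 V (positive root), so V_SG = 1.59 V.
I_D = (V_DD − V_SG)/R = (11.7 − 1.59) / 55 = 0.184 mA.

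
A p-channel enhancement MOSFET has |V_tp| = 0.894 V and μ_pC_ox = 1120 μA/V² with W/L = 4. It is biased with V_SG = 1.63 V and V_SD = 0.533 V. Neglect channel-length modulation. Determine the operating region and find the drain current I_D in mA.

k_p = μ_pC_ox · (W/L) = 4.48 mA/V².
V_ov = V_SG − |V_tp| = 1.63 − 0.894 = 0.736 V.
Since V_SD = 0.533 V < V_ov = 0.736 V, the device is in the triode region.
I_D = k_p [V_ov · V_SD − ½ V_SD²] = 4.48 × [0.736 × 0.533 − 0.5 × 0.533²] = 1.12 mA.

Triode; I_D = 1.12 mA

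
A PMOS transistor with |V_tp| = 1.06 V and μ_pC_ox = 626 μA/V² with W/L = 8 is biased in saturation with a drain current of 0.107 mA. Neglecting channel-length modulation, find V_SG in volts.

k_p = μ_pC_ox · (W/L) = 5.008 mA/V².
In saturation I_D = ½ k_p (V_SG − |V_tp|)², so V_SG − |V_tp| = √(2 I_D / k_p) = √(2 × 0.107 / 5.008) = 0.207 V.
V_SG = 1.06 + 0.207 = 1.27 V.

V_SG = 1.27 V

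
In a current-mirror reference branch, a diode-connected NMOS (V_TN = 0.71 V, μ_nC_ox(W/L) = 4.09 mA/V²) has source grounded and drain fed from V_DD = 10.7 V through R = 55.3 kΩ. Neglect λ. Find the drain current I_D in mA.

With gate tied to drain, V_GS = V_DS ≥ V_GS − V_TN, so the device is in saturation.
KCL at the drain: ½ k_n (V_GS − V_TN)² = (V_DD − V_GS)/R.
Let x = V_GS − 0.71. Then 113 x² + x − 9.99 = 0, giving x = 0.293 V (positive root), so V_GS = 1 V.
I_D = (V_DD − V_GS)/R = (10.7 − 1) / 55.3 = 0.175 mA.

I_D = 0.175 mA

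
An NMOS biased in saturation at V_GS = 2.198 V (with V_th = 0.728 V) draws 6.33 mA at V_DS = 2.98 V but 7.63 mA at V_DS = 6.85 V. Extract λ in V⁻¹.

λ = 0.0630 V⁻¹

With V_GS fixed, I_D ∝ (1 + λ V_DS) in saturation, so I_D2/I_D1 = (1 + λ V_DS2)/(1 + λ V_DS1).
7.63/6.33 = 1.205 = (1 + 6.85 λ)/(1 + 2.98 λ).
Solving: λ (I_D1 V_DS2 − I_D2 V_DS1) = I_D2 − I_D1, so λ = (7.63 − 6.33) / (6.33 × 6.85 − 7.63 × 2.98) = 1.3 / 20.6 = 0.063 V⁻¹.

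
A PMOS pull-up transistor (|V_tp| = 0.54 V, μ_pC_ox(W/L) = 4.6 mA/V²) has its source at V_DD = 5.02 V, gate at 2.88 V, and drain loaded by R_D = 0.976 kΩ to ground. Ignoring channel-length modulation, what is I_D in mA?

I_D = 4.34 mA

V_SG = V_DD − V_G = 5.02 − 2.88 = 2.14 V, so V_ov = 2.14 − 0.54 = 1.6 V.
Assume saturation: I_D = ½ k_p V_ov² = 0.5 × 4.6 × 1.6² = 5.89 mA, giving V_SD = V_DD − I_D R_D = 5.02 − 5.89 × 0.976 = -0.727 V.
But -0.727 V < V_ov = 1.6 V, so the device is actually in triode.
In triode I_D = k_p[V_ov V_SD − ½ V_SD²] and I_D = (V_DD − V_SD)/R_D. Equating: 2.24 V_SD² − 8.183 V_SD + 5.02 = 0, giving V_SD = 0.781 V (the root below V_ov).
I_D = (5.02 − 0.781) / 0.976 = 4.34 mA.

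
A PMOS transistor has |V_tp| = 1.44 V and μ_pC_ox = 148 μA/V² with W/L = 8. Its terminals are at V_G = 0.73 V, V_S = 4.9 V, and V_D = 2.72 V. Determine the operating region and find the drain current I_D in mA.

Triode; I_D = 4.23 mA

V_SG = V_S − V_G = 4.9 − 0.73 = 4.17 V; V_SD = V_S − V_D = 4.9 − 2.72 = 2.18 V.
k_p = μ_pC_ox · (W/L) = 1.184 mA/V².
V_ov = V_SG − |V_tp| = 4.17 − 1.44 = 2.73 V.
Since V_SD = 2.18 V < V_ov = 2.73 V, the device is in the triode region.
I_D = k_p [V_ov · V_SD − ½ V_SD²] = 1.184 × [2.73 × 2.18 − 0.5 × 2.18²] = 4.23 mA.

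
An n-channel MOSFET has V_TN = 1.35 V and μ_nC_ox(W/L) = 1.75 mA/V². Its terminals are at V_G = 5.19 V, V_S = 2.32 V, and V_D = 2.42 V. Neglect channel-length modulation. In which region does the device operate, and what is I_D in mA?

Triode; I_D = 0.257 mA

V_GS = V_G − V_S = 5.19 − 2.32 = 2.87 V; V_DS = V_D − V_S = 2.42 − 2.32 = 0.1 V.
V_ov = V_GS − V_TN = 2.87 − 1.35 = 1.52 V.
Since V_DS = 0.1 V < V_ov = 1.52 V, the device is in the triode region.
I_D = k_n [V_ov · V_DS − ½ V_DS²] = 1.75 × [1.52 × 0.1 − 0.5 × 0.1²] = 0.257 mA.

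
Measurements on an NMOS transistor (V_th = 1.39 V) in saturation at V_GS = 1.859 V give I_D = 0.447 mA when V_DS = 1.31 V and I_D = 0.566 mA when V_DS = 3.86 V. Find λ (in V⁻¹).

λ = 0.121 V⁻¹

With V_GS fixed, I_D ∝ (1 + λ V_DS) in saturation, so I_D2/I_D1 = (1 + λ V_DS2)/(1 + λ V_DS1).
0.566/0.447 = 1.266 = (1 + 3.86 λ)/(1 + 1.31 λ).
Solving: λ (I_D1 V_DS2 − I_D2 V_DS1) = I_D2 − I_D1, so λ = (0.566 − 0.447) / (0.447 × 3.86 − 0.566 × 1.31) = 0.119 / 0.984 = 0.121 V⁻¹.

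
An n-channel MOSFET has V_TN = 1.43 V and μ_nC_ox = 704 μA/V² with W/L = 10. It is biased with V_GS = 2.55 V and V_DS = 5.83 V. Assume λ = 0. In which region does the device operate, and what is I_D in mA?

k_n = μ_nC_ox · (W/L) = 7.04 mA/V².
V_ov = V_GS − V_TN = 2.55 − 1.43 = 1.12 V.
Since V_DS = 5.83 V ≥ V_ov = 1.12 V, the device is in saturation.
I_D = ½ k_n V_ov² = 0.5 × 7.04 × 1.12² = 4.42 mA.

Saturation; I_D = 4.42 mA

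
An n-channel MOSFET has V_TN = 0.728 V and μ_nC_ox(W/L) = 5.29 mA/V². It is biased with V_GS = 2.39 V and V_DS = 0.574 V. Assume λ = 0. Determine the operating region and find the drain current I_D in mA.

Triode; I_D = 4.18 mA

V_ov = V_GS − V_TN = 2.39 − 0.728 = 1.66 V.
Since V_DS = 0.574 V < V_ov = 1.66 V, the device is in the triode region.
I_D = k_n [V_ov · V_DS − ½ V_DS²] = 5.29 × [1.66 × 0.574 − 0.5 × 0.574²] = 4.18 mA.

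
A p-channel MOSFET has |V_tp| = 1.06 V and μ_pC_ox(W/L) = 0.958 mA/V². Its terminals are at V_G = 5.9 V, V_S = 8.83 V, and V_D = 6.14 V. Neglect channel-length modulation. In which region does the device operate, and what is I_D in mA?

Saturation; I_D = 1.68 mA

V_SG = V_S − V_G = 8.83 − 5.9 = 2.93 V; V_SD = V_S − V_D = 8.83 − 6.14 = 2.69 V.
V_ov = V_SG − |V_tp| = 2.93 − 1.06 = 1.87 V.
Since V_SD = 2.69 V ≥ V_ov = 1.87 V, the device is in saturation.
I_D = ½ k_p V_ov² = 0.5 × 0.958 × 1.87² = 1.68 mA.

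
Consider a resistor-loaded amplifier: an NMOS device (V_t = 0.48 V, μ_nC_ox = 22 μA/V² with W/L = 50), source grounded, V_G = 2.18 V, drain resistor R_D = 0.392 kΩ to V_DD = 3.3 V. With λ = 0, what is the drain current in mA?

V_GS = V_G = 2.18 V, so V_ov = 2.18 − 0.48 = 1.7 V.
k_n = μ_nC_ox · (W/L) = 1.1 mA/V².
Assume saturation: I_D = ½ k_n V_ov² = 0.5 × 1.1 × 1.7² = 1.59 mA, giving V_DS = V_DD − I_D R_D = 3.3 − 1.59 × 0.392 = 2.68 V.
V_DS = 2.68 V ≥ V_ov = 1.7 V, confirming saturation.

I_D = 1.59 mA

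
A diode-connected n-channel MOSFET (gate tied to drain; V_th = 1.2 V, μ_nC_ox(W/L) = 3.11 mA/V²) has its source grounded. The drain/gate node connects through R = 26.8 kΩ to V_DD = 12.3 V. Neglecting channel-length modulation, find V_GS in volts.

With gate tied to drain, V_GS = V_DS ≥ V_GS − V_th, so the device is in saturation.
KCL at the drain: ½ k_n (V_GS − V_th)² = (V_DD − V_GS)/R.
Let x = V_GS − 1.2. Then 41.7 x² + x − 11.1 = 0, giving x = 0.504 V (positive root), so V_GS = 1.7 V.
I_D = (V_DD − V_GS)/R = (12.3 − 1.7) / 26.8 = 0.395 mA.

V_GS = 1.70 V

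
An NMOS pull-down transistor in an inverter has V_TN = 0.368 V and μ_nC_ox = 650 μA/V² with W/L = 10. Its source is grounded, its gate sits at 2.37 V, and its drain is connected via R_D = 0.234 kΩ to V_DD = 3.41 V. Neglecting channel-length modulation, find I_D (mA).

I_D = 10.1 mA

V_GS = V_G = 2.37 V, so V_ov = 2.37 − 0.368 = 2 V.
k_n = μ_nC_ox · (W/L) = 6.5 mA/V².
Assume saturation: I_D = ½ k_n V_ov² = 0.5 × 6.5 × 2² = 13 mA, giving V_DS = V_DD − I_D R_D = 3.41 − 13 × 0.234 = 0.362 V.
But 0.362 V < V_ov = 2 V, so the device is actually in triode.
In triode I_D = k_n[V_ov V_DS − ½ V_DS²] and I_D = (V_DD − V_DS)/R_D. Equating: 0.761 V_DS² − 4.045 V_DS + 3.41 = 0, giving V_DS = 1.05 V (the root below V_ov).
I_D = (3.41 − 1.05) / 0.234 = 10.1 mA.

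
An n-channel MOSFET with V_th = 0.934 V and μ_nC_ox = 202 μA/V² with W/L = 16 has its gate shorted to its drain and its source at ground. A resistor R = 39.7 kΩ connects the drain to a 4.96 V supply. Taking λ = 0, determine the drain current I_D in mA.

I_D = 0.0953 mA

With gate tied to drain, V_GS = V_DS ≥ V_GS − V_th, so the device is in saturation.
k_n = μ_nC_ox · (W/L) = 3.232 mA/V².
KCL at the drain: ½ k_n (V_GS − V_th)² = (V_DD − V_GS)/R.
Let x = V_GS − 0.934. Then 64.2 x² + x − 4.026 = 0, giving x = 0.243 V (positive root), so V_GS = 1.18 V.
I_D = (V_DD − V_GS)/R = (4.96 − 1.18) / 39.7 = 0.0953 mA.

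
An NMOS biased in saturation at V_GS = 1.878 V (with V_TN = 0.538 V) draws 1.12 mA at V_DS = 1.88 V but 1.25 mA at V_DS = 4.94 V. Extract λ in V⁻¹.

λ = 0.0408 V⁻¹

With V_GS fixed, I_D ∝ (1 + λ V_DS) in saturation, so I_D2/I_D1 = (1 + λ V_DS2)/(1 + λ V_DS1).
1.25/1.12 = 1.116 = (1 + 4.94 λ)/(1 + 1.88 λ).
Solving: λ (I_D1 V_DS2 − I_D2 V_DS1) = I_D2 − I_D1, so λ = (1.25 − 1.12) / (1.12 × 4.94 − 1.25 × 1.88) = 0.13 / 3.18 = 0.0408 V⁻¹.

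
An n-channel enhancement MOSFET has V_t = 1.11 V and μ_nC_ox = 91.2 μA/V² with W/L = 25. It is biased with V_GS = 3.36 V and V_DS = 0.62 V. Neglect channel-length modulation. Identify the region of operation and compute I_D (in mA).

k_n = μ_nC_ox · (W/L) = 2.28 mA/V².
V_ov = V_GS − V_t = 3.36 − 1.11 = 2.25 V.
Since V_DS = 0.62 V < V_ov = 2.25 V, the device is in the triode region.
I_D = k_n [V_ov · V_DS − ½ V_DS²] = 2.28 × [2.25 × 0.62 − 0.5 × 0.62²] = 2.74 mA.

Triode; I_D = 2.74 mA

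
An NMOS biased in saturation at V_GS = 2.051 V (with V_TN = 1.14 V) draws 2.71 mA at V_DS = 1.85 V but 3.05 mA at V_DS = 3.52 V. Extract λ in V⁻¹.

λ = 0.0873 V⁻¹

With V_GS fixed, I_D ∝ (1 + λ V_DS) in saturation, so I_D2/I_D1 = (1 + λ V_DS2)/(1 + λ V_DS1).
3.05/2.71 = 1.125 = (1 + 3.52 λ)/(1 + 1.85 λ).
Solving: λ (I_D1 V_DS2 − I_D2 V_DS1) = I_D2 − I_D1, so λ = (3.05 − 2.71) / (2.71 × 3.52 − 3.05 × 1.85) = 0.34 / 3.9 = 0.0873 V⁻¹.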